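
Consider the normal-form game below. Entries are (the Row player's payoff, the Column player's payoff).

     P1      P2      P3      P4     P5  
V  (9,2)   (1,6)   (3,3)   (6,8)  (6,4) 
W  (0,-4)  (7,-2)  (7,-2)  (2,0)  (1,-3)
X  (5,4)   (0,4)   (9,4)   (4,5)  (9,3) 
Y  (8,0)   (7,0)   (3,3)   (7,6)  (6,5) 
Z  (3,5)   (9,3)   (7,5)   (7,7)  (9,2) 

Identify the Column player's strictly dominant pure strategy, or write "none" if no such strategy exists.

P4

P4 vs P1: V: 8>2, W: 0>-4, X: 5>4, Y: 6>0, Z: 7>5.
P4 vs P2: V: 8>6, W: 0>-2, X: 5>4, Y: 6>0, Z: 7>3.
P4 vs P3: V: 8>3, W: 0>-2, X: 5>4, Y: 6>3, Z: 7>5.
P4 vs P5: V: 8>4, W: 0>-3, X: 5>3, Y: 6>5, Z: 7>2.
P4 strictly beats every other strategy against every opponent action, so it is strictly dominant.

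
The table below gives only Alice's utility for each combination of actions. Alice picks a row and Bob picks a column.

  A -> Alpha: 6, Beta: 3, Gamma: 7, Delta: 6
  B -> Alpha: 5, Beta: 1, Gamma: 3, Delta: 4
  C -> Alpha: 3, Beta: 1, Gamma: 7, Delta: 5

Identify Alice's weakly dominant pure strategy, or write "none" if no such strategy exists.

A vs B: Alpha: 6>5, Beta: 3>1, Gamma: 7>3, Delta: 6>4.
A vs C: Alpha: 6>3, Beta: 3>1, Gamma: 7=7, Delta: 6>5.
A is at least as good as every other strategy against every opponent action, so it is weakly dominant.

A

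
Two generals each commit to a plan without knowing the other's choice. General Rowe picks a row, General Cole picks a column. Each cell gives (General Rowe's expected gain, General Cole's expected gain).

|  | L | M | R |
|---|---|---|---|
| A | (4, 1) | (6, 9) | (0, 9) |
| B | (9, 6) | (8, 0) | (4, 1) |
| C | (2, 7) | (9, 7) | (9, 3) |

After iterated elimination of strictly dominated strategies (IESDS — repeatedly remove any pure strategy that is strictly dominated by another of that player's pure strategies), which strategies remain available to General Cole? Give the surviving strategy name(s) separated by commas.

L, M

For General Rowe, B strictly dominates A on the remaining columns (L: 9>4, M: 8>6, R: 4>0); eliminate A.
For General Cole, L strictly dominates R on the remaining rows (B: 6>1, C: 7>3); eliminate R.
Among the remaining strategies, none is strictly dominated by another pure strategy of the same player, so the elimination stops.
Surviving strategies — General Rowe: {B, C}; General Cole: {L, M}.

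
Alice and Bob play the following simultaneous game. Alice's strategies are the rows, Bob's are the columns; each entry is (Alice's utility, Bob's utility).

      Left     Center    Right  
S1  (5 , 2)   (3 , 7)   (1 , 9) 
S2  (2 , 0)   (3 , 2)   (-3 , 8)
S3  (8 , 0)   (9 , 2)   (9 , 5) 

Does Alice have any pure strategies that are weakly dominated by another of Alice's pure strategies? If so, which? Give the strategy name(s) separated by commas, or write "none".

S1, S2

S1 is weakly dominated by S3 (Left: 8>5, Center: 9>3, Right: 9>1).
S2 is weakly dominated by S1 (Left: 5>2, Center: 3=3, Right: 1>-3).
Nothing dominates S3: S1 at Left (8>5); S2 at Left (8>2).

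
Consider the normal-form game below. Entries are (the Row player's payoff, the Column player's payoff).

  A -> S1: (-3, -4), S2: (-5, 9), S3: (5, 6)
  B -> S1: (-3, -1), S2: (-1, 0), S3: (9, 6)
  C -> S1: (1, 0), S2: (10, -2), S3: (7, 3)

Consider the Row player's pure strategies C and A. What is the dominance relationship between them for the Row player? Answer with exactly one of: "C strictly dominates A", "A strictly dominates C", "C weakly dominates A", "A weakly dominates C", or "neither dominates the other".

C strictly dominates A

Compare C to A across each opponent action: S1: 1>-3, S2: 10>-5, S3: 7>5.
C gives a strictly higher payoff against each opponent action, so C strictly dominates A.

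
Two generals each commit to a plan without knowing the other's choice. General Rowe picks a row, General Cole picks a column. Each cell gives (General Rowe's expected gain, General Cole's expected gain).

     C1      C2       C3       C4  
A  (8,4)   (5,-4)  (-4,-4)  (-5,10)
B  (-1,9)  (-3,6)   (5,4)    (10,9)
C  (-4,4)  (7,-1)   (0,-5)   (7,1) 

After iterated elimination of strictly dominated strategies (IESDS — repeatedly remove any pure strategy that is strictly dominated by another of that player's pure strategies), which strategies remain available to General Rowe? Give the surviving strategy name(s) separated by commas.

A, B

General Cole's strategy C2 is strictly dominated by C1 (A: 4>-4, B: 9>6, C: 4>-1) and is removed.
Row C is eliminated: B beats it against every remaining column (C1: -1>-4, C3: 5>0, C4: 10>7).
For General Cole, C1 strictly dominates C3 on the remaining rows (A: 4>-4, B: 9>4); eliminate C3.
Among the remaining strategies, none is strictly dominated by another pure strategy of the same player, so the elimination stops.
Surviving strategies — General Rowe: {A, B}; General Cole: {C1, C4}.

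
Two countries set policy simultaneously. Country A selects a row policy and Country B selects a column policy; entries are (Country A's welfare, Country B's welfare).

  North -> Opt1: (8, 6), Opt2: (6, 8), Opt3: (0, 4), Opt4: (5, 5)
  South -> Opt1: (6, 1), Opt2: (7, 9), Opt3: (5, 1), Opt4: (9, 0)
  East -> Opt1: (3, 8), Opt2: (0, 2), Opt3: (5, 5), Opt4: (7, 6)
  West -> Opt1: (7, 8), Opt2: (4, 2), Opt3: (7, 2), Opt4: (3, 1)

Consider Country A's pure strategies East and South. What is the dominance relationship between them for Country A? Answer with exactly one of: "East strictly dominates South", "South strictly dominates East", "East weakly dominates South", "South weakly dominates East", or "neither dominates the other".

East's payoffs vs South's, by Country B's action — Opt1: 3<6, Opt2: 0<7, Opt3: 5=5, Opt4: 7<9.
South is at least as good everywhere and strictly better somewhere (tied at Opt3), so South weakly dominates East.

South weakly dominates East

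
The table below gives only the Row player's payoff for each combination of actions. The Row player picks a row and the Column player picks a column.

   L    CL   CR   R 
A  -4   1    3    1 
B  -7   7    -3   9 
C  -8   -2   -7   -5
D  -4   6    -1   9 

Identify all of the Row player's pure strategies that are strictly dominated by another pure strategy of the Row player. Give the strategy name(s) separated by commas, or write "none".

A is not dominated — it holds its own against B at L (-4>-7); C at L (-4>-8); D at L (-4=-4).
Nothing dominates B: A at CL (7>1); C at L (-7>-8); D at CL (7>6).
A strictly dominates C — L: -4>-8, CL: 1>-2, CR: 3>-7, R: 1>-5.
D: no other strategy beats it everywhere (A at L (-4=-4); B at L (-4>-7); C at L (-4>-8)).

C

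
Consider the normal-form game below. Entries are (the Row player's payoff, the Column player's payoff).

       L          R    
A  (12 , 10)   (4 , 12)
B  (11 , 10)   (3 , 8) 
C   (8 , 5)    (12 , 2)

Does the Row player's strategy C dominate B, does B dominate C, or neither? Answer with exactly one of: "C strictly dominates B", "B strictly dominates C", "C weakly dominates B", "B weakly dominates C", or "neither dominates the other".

Compare C to B across every action of the Column player: L: 8<11, R: 12>3.
C does better at R but worse at L; neither strategy dominates the other.

neither dominates the other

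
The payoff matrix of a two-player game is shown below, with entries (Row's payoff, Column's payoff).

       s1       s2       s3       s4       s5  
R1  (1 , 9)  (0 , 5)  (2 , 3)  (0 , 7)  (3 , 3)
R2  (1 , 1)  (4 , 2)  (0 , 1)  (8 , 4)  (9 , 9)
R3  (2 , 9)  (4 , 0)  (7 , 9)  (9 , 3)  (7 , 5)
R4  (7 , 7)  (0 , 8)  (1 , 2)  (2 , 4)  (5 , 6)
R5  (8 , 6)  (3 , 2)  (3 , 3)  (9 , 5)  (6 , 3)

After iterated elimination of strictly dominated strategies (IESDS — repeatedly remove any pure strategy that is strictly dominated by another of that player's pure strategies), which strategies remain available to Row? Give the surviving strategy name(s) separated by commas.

For Row, R3 strictly dominates R1 on the remaining columns (s1: 2>1, s2: 4>0, s3: 7>2, s4: 9>0, s5: 7>3); eliminate R1.
For Row, R5 strictly dominates R4 on the remaining columns (s1: 8>7, s2: 3>0, s3: 3>1, s4: 9>2, s5: 6>5); eliminate R4.
Column s2 is eliminated: s4 beats it against every remaining row (R2: 4>2, R3: 3>0, R5: 5>2).
Among the remaining strategies, none is strictly dominated by another pure strategy of the same player, so the elimination stops.
Surviving strategies — Row: {R2, R3, R5}; Column: {s1, s3, s4, s5}.

R2, R3, R5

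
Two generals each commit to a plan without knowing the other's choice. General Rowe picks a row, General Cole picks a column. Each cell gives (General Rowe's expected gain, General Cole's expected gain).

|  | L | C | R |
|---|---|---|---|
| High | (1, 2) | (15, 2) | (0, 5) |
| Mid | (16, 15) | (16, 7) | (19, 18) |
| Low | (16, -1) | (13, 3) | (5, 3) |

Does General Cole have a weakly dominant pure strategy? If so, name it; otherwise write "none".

R vs L: High: 5>2, Mid: 18>15, Low: 3>-1.
R vs C: High: 5>2, Mid: 18>7, Low: 3=3.
R is at least as good as every other strategy against every opponent action, so it is weakly dominant.

R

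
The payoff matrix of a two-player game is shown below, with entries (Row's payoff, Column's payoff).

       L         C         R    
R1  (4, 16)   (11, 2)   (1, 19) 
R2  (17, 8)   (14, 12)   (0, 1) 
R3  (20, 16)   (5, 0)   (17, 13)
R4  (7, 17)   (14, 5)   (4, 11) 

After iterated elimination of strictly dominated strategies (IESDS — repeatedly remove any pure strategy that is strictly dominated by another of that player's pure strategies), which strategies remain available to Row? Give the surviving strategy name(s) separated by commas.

Row's strategy R1 is strictly dominated by R4 (L: 7>4, C: 14>11, R: 4>1) and is removed.
Column R is eliminated: L beats it against every remaining row (R2: 8>1, R3: 16>13, R4: 17>11).
Among the remaining strategies, none is strictly dominated by another pure strategy of the same player, so the elimination stops.
Surviving strategies — Row: {R2, R3, R4}; Column: {L, C}.

R2, R3, R4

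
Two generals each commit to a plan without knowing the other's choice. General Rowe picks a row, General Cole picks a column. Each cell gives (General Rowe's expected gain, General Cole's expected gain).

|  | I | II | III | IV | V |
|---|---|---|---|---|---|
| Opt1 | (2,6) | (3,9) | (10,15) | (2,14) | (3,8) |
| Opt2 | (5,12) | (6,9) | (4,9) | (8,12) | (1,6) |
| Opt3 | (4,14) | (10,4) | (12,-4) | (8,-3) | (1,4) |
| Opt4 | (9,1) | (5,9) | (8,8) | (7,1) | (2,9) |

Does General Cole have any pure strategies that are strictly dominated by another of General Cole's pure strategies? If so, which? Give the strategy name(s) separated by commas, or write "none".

none

Nothing dominates I: II at Opt2 (12>9); III at Opt2 (12>9); IV at Opt2 (12=12); V at Opt2 (12>6).
II is not dominated — it holds its own against I at Opt1 (9>6); III at Opt2 (9=9); IV at Opt3 (4>-3); V at Opt1 (9>8).
III: no other strategy beats it everywhere (I at Opt1 (15>6); II at Opt1 (15>9); IV at Opt1 (15>14); V at Opt1 (15>8)).
Nothing dominates IV: I at Opt1 (14>6); II at Opt1 (14>9); III at Opt2 (12>9); V at Opt1 (14>8).
V: no other strategy beats it everywhere (I at Opt1 (8>6); II at Opt3 (4=4); III at Opt3 (4>-4); IV at Opt3 (4>-3)).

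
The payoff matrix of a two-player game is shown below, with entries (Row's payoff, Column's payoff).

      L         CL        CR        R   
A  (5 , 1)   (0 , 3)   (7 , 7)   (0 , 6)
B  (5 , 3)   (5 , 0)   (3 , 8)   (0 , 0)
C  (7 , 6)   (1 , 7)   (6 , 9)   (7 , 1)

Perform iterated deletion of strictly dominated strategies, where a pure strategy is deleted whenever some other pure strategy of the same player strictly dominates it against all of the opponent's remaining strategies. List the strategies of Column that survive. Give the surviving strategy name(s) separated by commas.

Column L is eliminated: CR beats it against every remaining row (A: 7>1, B: 8>3, C: 9>6).
For Column, CR strictly dominates CL on the remaining rows (A: 7>3, B: 8>0, C: 9>7); eliminate CL.
For Row, C strictly dominates B on the remaining columns (CR: 6>3, R: 7>0); eliminate B.
For Column, CR strictly dominates R on the remaining rows (A: 7>6, C: 9>1); eliminate R.
Row C is eliminated: A beats it against every remaining column (CR: 7>6).
Among the remaining strategies, none is strictly dominated by another pure strategy of the same player, so the elimination stops.
Surviving strategies — Row: {A}; Column: {CR}.

CR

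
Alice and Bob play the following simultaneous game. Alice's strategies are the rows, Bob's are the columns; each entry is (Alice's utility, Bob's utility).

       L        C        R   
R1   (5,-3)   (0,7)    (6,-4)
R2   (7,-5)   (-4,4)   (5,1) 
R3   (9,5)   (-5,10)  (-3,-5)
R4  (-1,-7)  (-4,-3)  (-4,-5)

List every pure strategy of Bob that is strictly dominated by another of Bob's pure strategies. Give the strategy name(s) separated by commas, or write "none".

L, R

L is strictly dominated by C (R1: 7>-3, R2: 4>-5, R3: 10>5, R4: -3>-7).
Nothing dominates C: L at R1 (7>-3); R at R1 (7>-4).
R: dominated, since C does at least as well everywhere (R1: 7>-4, R2: 4>1, R3: 10>-5, R4: -3>-5).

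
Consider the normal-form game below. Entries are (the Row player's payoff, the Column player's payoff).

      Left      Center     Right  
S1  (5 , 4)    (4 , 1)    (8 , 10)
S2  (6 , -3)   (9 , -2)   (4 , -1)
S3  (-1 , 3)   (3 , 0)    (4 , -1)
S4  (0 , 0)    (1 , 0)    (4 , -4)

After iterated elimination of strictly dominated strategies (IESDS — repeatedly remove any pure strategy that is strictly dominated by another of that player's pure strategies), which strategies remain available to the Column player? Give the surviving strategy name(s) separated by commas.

Right

The Row player's strategy S3 is strictly dominated by S1 (Left: 5>-1, Center: 4>3, Right: 8>4) and is removed.
For the Row player, S1 strictly dominates S4 on the remaining columns (Left: 5>0, Center: 4>1, Right: 8>4); eliminate S4.
Column Left is eliminated: Right beats it against every remaining row (S1: 10>4, S2: -1>-3).
The Column player's strategy Center is strictly dominated by Right (S1: 10>1, S2: -1>-2) and is removed.
For the Row player, S1 strictly dominates S2 on the remaining columns (Right: 8>4); eliminate S2.
Among the remaining strategies, none is strictly dominated by another pure strategy of the same player, so the elimination stops.
Surviving strategies — the Row player: {S1}; the Column player: {Right}.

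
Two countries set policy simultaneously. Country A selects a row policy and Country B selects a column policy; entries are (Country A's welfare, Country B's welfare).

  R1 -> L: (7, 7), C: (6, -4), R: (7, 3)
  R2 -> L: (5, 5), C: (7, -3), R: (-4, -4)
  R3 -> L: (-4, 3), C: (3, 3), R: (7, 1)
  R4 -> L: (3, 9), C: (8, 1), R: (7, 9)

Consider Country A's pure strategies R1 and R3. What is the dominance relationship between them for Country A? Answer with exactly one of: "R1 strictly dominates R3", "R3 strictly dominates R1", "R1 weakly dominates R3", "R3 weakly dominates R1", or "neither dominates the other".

R1's payoffs vs R3's, by Country B's action — L: 7>-4, C: 6>3, R: 7=7.
R1 is at least as good everywhere and strictly better somewhere (tied only at R), so R1 weakly but not strictly dominates R3.

R1 weakly dominates R3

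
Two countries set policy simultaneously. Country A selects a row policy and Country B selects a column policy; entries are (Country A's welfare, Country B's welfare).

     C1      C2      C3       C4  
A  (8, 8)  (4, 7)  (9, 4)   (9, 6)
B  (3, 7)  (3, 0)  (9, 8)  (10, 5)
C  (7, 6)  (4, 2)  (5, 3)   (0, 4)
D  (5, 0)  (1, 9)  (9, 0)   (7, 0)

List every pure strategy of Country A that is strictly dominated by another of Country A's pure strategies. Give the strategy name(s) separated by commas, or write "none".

none

Nothing dominates A: B at C1 (8>3); C at C1 (8>7); D at C1 (8>5).
B is not dominated — it holds its own against A at C3 (9=9); C at C3 (9>5); D at C2 (3>1).
C: no other strategy beats it everywhere (A at C2 (4=4); B at C1 (7>3); D at C1 (7>5)).
D: no other strategy beats it everywhere (A at C3 (9=9); B at C1 (5>3); C at C3 (9>5)).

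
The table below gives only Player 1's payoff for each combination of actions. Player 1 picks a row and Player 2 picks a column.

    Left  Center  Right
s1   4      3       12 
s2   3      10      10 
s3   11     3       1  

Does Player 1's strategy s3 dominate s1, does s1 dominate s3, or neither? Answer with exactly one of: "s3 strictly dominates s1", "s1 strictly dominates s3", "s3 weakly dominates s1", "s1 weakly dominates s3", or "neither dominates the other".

s3's payoffs vs s1's, by Player 2's action — Left: 11>4, Center: 3=3, Right: 1<12.
s3 does better at Left but worse at Right; neither strategy dominates the other.

neither dominates the other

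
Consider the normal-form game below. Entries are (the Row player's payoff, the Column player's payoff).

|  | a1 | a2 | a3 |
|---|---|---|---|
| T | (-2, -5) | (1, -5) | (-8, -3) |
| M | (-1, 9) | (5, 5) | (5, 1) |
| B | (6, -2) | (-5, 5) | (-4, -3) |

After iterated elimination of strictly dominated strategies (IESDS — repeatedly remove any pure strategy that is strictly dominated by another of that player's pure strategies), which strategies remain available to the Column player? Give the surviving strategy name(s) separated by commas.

a1, a2

For the Row player, M strictly dominates T on the remaining columns (a1: -1>-2, a2: 5>1, a3: 5>-8); eliminate T.
For the Column player, a1 strictly dominates a3 on the remaining rows (M: 9>1, B: -2>-3); eliminate a3.
Among the remaining strategies, none is strictly dominated by another pure strategy of the same player, so the elimination stops.
Surviving strategies — the Row player: {M, B}; the Column player: {a1, a2}.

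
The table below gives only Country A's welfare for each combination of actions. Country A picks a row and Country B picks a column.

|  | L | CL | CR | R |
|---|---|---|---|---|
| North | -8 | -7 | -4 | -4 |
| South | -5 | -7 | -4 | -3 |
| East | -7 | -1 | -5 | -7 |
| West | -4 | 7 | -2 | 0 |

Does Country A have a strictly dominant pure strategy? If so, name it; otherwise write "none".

West

West vs North: L: -4>-8, CL: 7>-7, CR: -2>-4, R: 0>-4.
West vs South: L: -4>-5, CL: 7>-7, CR: -2>-4, R: 0>-3.
West vs East: L: -4>-7, CL: 7>-1, CR: -2>-5, R: 0>-7.
West strictly beats every other strategy against every opponent action, so it is strictly dominant.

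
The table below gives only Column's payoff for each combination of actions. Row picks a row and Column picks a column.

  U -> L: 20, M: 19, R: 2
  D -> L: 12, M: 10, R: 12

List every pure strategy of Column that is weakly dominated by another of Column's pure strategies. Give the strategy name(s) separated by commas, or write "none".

L is not dominated — it holds its own against M at U (20>19); R at U (20>2).
M is weakly dominated by L (U: 20>19, D: 12>10).
L weakly dominates R — U: 20>2, D: 12=12.

M, R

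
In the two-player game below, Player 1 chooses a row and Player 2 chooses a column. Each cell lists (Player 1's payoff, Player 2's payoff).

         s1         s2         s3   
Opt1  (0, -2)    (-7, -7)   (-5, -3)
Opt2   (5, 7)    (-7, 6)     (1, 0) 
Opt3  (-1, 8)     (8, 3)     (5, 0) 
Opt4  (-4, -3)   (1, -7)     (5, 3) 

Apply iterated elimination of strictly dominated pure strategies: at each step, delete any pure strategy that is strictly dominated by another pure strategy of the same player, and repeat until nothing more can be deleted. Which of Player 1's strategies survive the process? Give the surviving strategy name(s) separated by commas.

For Player 2, s1 strictly dominates s2 on the remaining rows (Opt1: -2>-7, Opt2: 7>6, Opt3: 8>3, Opt4: -3>-7); eliminate s2.
For Player 1, Opt2 strictly dominates Opt1 on the remaining columns (s1: 5>0, s3: 1>-5); eliminate Opt1.
Among the remaining strategies, none is strictly dominated by another pure strategy of the same player, so the elimination stops.
Surviving strategies — Player 1: {Opt2, Opt3, Opt4}; Player 2: {s1, s3}.

Opt2, Opt3, Opt4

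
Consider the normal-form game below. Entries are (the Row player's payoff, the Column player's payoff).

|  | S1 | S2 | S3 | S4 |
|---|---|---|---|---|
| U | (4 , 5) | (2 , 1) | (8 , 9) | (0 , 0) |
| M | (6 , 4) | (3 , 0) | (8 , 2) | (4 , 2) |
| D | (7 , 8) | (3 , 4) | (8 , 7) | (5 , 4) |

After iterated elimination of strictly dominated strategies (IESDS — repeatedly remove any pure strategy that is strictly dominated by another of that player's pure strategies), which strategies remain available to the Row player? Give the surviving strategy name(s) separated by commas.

U, M, D

Column S2 is eliminated: S1 beats it against every remaining row (U: 5>1, M: 4>0, D: 8>4).
Column S4 is eliminated: S1 beats it against every remaining row (U: 5>0, M: 4>2, D: 8>4).
Among the remaining strategies, none is strictly dominated by another pure strategy of the same player, so the elimination stops.
Surviving strategies — the Row player: {U, M, D}; the Column player: {S1, S3}.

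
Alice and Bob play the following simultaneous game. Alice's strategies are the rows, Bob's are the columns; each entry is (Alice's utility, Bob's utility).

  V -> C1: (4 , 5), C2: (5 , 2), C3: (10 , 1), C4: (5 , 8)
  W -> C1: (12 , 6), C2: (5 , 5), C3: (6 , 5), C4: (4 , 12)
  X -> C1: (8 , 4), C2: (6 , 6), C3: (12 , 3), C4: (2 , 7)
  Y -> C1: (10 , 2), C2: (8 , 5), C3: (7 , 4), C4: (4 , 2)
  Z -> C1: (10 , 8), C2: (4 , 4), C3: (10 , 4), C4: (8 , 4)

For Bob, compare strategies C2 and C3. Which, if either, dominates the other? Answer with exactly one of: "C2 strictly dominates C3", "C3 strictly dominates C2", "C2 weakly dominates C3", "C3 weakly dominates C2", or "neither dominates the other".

Compare C2 to C3 across every action of Alice: V: 2>1, W: 5=5, X: 6>3, Y: 5>4, Z: 4=4.
C2 is at least as good everywhere and strictly better somewhere (tied only at W, Z), so C2 weakly but not strictly dominates C3.

C2 weakly dominates C3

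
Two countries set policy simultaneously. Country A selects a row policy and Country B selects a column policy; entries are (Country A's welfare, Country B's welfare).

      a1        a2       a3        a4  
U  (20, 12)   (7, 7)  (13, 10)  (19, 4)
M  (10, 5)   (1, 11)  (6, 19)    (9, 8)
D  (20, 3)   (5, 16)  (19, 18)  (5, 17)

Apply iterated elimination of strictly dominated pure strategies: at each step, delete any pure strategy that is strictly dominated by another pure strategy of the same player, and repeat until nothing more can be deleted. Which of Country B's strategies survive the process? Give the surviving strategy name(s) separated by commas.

For Country A, U strictly dominates M on the remaining columns (a1: 20>10, a2: 7>1, a3: 13>6, a4: 19>9); eliminate M.
Column a2 is eliminated: a3 beats it against every remaining row (U: 10>7, D: 18>16).
For Country B, a3 strictly dominates a4 on the remaining rows (U: 10>4, D: 18>17); eliminate a4.
Among the remaining strategies, none is strictly dominated by another pure strategy of the same player, so the elimination stops.
Surviving strategies — Country A: {U, D}; Country B: {a1, a3}.

a1, a3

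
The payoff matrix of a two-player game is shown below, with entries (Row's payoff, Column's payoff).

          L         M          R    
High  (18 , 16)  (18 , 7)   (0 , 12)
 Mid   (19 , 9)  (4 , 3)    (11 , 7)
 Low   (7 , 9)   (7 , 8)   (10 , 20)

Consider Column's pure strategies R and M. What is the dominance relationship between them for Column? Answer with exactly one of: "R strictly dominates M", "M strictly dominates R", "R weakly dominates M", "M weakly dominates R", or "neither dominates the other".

Compare R to M across every action of Row: High: 12>7, Mid: 7>3, Low: 20>8.
Every comparison favours R, so R strictly dominates M.

R strictly dominates M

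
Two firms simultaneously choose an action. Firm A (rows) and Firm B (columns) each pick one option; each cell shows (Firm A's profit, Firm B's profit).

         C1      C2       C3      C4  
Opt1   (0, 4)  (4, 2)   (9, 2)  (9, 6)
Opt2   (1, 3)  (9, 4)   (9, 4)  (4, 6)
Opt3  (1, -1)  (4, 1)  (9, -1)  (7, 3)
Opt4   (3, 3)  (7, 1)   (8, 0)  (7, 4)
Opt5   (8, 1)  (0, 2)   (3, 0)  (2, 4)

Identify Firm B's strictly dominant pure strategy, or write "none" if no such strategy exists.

C4

C4 vs C1: Opt1: 6>4, Opt2: 6>3, Opt3: 3>-1, Opt4: 4>3, Opt5: 4>1.
C4 vs C2: Opt1: 6>2, Opt2: 6>4, Opt3: 3>1, Opt4: 4>1, Opt5: 4>2.
C4 vs C3: Opt1: 6>2, Opt2: 6>4, Opt3: 3>-1, Opt4: 4>0, Opt5: 4>0.
C4 strictly beats every other strategy against every opponent action, so it is strictly dominant.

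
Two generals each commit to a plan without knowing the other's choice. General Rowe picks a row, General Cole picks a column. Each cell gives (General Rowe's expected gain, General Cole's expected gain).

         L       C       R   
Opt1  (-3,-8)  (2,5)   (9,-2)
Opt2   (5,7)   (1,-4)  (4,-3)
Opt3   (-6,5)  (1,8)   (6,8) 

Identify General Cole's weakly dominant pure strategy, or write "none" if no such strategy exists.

L fails to dominate C at Opt1 (-8<5).
C fails to dominate L at Opt2 (-4<7).
R fails to dominate L at Opt2 (-3<7).
No single strategy dominates all the others.

none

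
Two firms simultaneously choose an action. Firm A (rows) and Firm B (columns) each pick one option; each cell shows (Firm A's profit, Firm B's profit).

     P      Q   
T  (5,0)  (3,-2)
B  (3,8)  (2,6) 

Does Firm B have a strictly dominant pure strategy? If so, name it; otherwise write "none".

P vs Q: T: 0>-2, B: 8>6.
P strictly beats every other strategy against every opponent action, so it is strictly dominant.

P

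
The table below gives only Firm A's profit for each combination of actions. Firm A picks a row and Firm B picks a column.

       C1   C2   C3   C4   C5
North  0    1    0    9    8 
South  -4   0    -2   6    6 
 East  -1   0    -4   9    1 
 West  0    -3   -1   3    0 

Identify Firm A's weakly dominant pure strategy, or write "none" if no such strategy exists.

North

North vs South: C1: 0>-4, C2: 1>0, C3: 0>-2, C4: 9>6, C5: 8>6.
North vs East: C1: 0>-1, C2: 1>0, C3: 0>-4, C4: 9=9, C5: 8>1.
North vs West: C1: 0=0, C2: 1>-3, C3: 0>-1, C4: 9>3, C5: 8>0.
North is at least as good as every other strategy against every opponent action, so it is weakly dominant.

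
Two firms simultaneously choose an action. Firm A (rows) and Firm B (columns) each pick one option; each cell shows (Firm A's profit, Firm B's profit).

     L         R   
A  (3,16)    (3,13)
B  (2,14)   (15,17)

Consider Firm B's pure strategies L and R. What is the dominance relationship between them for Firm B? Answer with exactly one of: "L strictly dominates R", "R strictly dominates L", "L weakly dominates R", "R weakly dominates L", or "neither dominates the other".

neither dominates the other

L's payoffs vs R's, by Firm A's action — A: 16>13, B: 14<17.
L does better at A but worse at B; neither strategy dominates the other.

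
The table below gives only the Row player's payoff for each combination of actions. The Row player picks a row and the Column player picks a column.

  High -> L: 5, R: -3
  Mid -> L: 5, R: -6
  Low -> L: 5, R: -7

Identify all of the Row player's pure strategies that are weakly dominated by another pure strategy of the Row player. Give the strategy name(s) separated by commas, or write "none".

Nothing dominates High: Mid at R (-3>-6); Low at R (-3>-7).
High weakly dominates Mid — L: 5=5, R: -3>-6.
High weakly dominates Low — L: 5=5, R: -3>-7.

Mid, Low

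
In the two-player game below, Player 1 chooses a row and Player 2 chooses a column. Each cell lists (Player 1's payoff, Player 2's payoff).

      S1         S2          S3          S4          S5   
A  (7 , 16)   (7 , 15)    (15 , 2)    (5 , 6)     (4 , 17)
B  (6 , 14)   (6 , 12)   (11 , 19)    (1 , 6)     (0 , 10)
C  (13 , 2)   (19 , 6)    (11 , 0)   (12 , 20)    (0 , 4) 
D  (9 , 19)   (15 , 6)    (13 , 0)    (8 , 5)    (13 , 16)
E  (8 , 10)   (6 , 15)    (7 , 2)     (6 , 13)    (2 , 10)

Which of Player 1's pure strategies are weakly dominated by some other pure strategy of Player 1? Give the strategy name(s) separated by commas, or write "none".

Nothing dominates A: B at S1 (7>6); C at S3 (15>11); D at S3 (15>13); E at S2 (7>6).
B: dominated, since A does at least as well everywhere (S1: 7>6, S2: 7>6, S3: 15>11, S4: 5>1, S5: 4>0).
Nothing dominates C: A at S1 (13>7); B at S1 (13>6); D at S1 (13>9); E at S1 (13>8).
D is not dominated — it holds its own against A at S1 (9>7); B at S1 (9>6); C at S3 (13>11); E at S1 (9>8).
E is weakly dominated by D (S1: 9>8, S2: 15>6, S3: 13>7, S4: 8>6, S5: 13>2).

B, E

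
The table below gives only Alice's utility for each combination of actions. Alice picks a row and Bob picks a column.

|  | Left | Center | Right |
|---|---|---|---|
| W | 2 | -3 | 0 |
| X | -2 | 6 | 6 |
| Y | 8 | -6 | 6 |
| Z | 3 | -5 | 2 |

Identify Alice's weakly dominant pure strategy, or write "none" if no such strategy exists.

none

W fails to dominate X at Center (-3<6).
X fails to dominate W at Left (-2<2).
Y fails to dominate W at Center (-6<-3).
Z fails to dominate W at Center (-5<-3).
No single strategy dominates all the others.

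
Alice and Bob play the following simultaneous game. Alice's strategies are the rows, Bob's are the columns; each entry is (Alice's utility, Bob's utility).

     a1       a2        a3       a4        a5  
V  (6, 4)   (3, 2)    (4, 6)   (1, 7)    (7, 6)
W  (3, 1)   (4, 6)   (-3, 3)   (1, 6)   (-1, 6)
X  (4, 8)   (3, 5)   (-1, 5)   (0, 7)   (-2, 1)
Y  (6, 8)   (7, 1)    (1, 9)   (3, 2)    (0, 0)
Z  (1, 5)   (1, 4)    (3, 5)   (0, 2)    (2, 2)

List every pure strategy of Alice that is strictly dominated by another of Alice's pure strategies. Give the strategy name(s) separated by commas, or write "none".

W, X, Z

Nothing dominates V: W at a1 (6>3); X at a1 (6>4); Y at a1 (6=6); Z at a1 (6>1).
W: dominated, since Y does at least as well everywhere (a1: 6>3, a2: 7>4, a3: 1>-3, a4: 3>1, a5: 0>-1).
Y strictly dominates X — a1: 6>4, a2: 7>3, a3: 1>-1, a4: 3>0, a5: 0>-2.
Y: no other strategy beats it everywhere (V at a1 (6=6); W at a1 (6>3); X at a1 (6>4); Z at a1 (6>1)).
Z is strictly dominated by V (a1: 6>1, a2: 3>1, a3: 4>3, a4: 1>0, a5: 7>2).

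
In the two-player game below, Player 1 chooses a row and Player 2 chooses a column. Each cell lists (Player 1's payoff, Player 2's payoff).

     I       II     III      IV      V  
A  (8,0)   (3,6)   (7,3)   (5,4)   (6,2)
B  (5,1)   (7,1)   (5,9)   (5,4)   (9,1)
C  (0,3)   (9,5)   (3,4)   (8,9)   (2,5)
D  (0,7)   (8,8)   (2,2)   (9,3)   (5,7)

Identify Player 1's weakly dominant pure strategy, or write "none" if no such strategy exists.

A fails to dominate B at II (3<7).
B fails to dominate A at I (5<8).
C fails to dominate A at I (0<8).
D fails to dominate A at I (0<8).
No single strategy dominates all the others.

none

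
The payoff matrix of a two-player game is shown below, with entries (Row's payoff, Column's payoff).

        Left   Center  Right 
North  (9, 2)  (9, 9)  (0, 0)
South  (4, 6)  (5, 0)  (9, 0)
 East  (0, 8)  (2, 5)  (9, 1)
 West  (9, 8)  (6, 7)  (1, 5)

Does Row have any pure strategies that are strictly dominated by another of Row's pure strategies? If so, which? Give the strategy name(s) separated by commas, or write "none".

none

North: no other strategy beats it everywhere (South at Left (9>4); East at Left (9>0); West at Left (9=9)).
South is not dominated — it holds its own against North at Right (9>0); East at Left (4>0); West at Right (9>1).
Nothing dominates East: North at Right (9>0); South at Right (9=9); West at Right (9>1).
West is not dominated — it holds its own against North at Left (9=9); South at Left (9>4); East at Left (9>0).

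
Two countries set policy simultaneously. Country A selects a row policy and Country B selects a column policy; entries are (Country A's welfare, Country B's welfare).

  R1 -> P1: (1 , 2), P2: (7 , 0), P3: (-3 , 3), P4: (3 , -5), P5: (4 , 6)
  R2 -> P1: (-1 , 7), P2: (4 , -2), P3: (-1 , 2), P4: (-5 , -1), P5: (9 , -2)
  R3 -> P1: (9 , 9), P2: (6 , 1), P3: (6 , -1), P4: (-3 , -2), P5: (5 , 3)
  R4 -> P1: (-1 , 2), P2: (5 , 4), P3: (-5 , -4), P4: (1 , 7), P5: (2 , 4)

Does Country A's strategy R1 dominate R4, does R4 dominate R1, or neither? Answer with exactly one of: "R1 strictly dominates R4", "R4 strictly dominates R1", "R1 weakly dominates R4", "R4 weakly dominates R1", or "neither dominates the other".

R1 strictly dominates R4

R1's payoffs vs R4's, by Country B's action — P1: 1>-1, P2: 7>5, P3: -3>-5, P4: 3>1, P5: 4>2.
R1 gives a strictly higher payoff against every action of Country B, so R1 strictly dominates R4.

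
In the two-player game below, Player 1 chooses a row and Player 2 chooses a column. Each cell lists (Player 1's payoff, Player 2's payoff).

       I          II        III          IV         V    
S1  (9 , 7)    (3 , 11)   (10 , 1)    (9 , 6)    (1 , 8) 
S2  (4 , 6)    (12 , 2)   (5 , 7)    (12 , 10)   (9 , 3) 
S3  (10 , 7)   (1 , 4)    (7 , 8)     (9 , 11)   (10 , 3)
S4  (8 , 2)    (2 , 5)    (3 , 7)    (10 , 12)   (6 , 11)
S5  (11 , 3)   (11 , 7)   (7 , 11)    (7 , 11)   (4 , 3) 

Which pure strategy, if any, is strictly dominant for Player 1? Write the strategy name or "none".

S1 fails to dominate S2 at II (3<12).
S2 fails to dominate S1 at I (4<9).
S3 fails to dominate S1 at II (1<3).
S4 fails to dominate S1 at I (8<9).
S5 fails to dominate S1 at III (7<10).
No single strategy dominates all the others.

none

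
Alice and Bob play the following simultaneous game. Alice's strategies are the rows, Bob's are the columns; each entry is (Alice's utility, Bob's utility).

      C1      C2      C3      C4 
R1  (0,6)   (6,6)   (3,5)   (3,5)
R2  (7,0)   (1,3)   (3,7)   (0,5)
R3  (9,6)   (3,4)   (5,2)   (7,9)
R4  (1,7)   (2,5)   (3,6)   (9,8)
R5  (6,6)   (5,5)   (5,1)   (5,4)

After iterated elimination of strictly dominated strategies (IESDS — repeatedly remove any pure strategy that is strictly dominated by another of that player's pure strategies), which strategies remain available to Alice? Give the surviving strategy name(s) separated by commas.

R1, R3, R4, R5

Alice's strategy R2 is strictly dominated by R3 (C1: 9>7, C2: 3>1, C3: 5>3, C4: 7>0) and is removed.
Bob's strategy C3 is strictly dominated by C1 (R1: 6>5, R3: 6>2, R4: 7>6, R5: 6>1) and is removed.
Among the remaining strategies, none is strictly dominated by another pure strategy of the same player, so the elimination stops.
Surviving strategies — Alice: {R1, R3, R4, R5}; Bob: {C1, C2, C4}.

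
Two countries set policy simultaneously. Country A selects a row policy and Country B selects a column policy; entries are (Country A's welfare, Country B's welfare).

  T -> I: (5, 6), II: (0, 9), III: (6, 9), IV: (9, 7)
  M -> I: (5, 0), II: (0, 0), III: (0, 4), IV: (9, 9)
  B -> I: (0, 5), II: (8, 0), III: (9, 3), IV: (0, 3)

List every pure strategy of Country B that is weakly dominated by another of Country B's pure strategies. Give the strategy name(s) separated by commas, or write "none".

II

Nothing dominates I: II at B (5>0); III at B (5>3); IV at B (5>3).
III weakly dominates II — T: 9=9, M: 4>0, B: 3>0.
III: no other strategy beats it everywhere (I at T (9>6); II at M (4>0); IV at T (9>7)).
IV is not dominated — it holds its own against I at T (7>6); II at M (9>0); III at M (9>4).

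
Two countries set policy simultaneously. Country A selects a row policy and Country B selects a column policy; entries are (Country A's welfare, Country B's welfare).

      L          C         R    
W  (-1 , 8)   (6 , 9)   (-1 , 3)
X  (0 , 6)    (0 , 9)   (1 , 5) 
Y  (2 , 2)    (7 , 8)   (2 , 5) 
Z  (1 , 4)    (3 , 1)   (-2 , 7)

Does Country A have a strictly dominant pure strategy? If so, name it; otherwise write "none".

Y

Y vs W: L: 2>-1, C: 7>6, R: 2>-1.
Y vs X: L: 2>0, C: 7>0, R: 2>1.
Y vs Z: L: 2>1, C: 7>3, R: 2>-2.
Y strictly beats every other strategy against every opponent action, so it is strictly dominant.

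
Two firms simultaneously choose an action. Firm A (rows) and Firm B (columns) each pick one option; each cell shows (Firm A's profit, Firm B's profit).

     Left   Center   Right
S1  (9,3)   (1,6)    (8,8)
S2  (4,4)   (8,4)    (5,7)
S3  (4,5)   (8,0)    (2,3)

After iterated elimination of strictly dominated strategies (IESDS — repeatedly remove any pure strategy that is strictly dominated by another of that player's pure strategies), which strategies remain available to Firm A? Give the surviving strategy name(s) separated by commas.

S1

For Firm B, Right strictly dominates Center on the remaining rows (S1: 8>6, S2: 7>4, S3: 3>0); eliminate Center.
Firm A's strategy S2 is strictly dominated by S1 (Left: 9>4, Right: 8>5) and is removed.
Firm A's strategy S3 is strictly dominated by S1 (Left: 9>4, Right: 8>2) and is removed.
Firm B's strategy Left is strictly dominated by Right (S1: 8>3) and is removed.
Among the remaining strategies, none is strictly dominated by another pure strategy of the same player, so the elimination stops.
Surviving strategies — Firm A: {S1}; Firm B: {Right}.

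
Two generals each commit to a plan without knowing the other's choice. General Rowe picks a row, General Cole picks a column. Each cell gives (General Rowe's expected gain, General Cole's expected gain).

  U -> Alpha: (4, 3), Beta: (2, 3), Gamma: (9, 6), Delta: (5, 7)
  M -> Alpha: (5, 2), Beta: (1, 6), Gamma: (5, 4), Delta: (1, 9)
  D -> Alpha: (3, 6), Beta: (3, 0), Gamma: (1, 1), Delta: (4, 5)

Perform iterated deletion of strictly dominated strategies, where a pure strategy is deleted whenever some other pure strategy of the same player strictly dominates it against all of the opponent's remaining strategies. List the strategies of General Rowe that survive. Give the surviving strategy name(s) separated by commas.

General Cole's strategy Beta is strictly dominated by Delta (U: 7>3, M: 9>6, D: 5>0) and is removed.
General Rowe's strategy D is strictly dominated by U (Alpha: 4>3, Gamma: 9>1, Delta: 5>4) and is removed.
Column Alpha is eliminated: Gamma beats it against every remaining row (U: 6>3, M: 4>2).
General Rowe's strategy M is strictly dominated by U (Gamma: 9>5, Delta: 5>1) and is removed.
For General Cole, Delta strictly dominates Gamma on the remaining rows (U: 7>6); eliminate Gamma.
Among the remaining strategies, none is strictly dominated by another pure strategy of the same player, so the elimination stops.
Surviving strategies — General Rowe: {U}; General Cole: {Delta}.

U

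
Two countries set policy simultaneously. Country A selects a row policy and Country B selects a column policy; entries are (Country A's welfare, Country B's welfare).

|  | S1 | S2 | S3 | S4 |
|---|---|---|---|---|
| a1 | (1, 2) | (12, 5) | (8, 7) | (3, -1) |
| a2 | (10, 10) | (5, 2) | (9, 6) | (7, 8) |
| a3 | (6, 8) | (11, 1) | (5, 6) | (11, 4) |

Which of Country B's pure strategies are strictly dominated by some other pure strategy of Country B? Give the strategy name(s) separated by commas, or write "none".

S2, S4

S1 is not dominated — it holds its own against S2 at a2 (10>2); S3 at a2 (10>6); S4 at a1 (2>-1).
S2: dominated, since S3 does at least as well everywhere (a1: 7>5, a2: 6>2, a3: 6>1).
Nothing dominates S3: S1 at a1 (7>2); S2 at a1 (7>5); S4 at a1 (7>-1).
S4 is strictly dominated by S1 (a1: 2>-1, a2: 10>8, a3: 8>4).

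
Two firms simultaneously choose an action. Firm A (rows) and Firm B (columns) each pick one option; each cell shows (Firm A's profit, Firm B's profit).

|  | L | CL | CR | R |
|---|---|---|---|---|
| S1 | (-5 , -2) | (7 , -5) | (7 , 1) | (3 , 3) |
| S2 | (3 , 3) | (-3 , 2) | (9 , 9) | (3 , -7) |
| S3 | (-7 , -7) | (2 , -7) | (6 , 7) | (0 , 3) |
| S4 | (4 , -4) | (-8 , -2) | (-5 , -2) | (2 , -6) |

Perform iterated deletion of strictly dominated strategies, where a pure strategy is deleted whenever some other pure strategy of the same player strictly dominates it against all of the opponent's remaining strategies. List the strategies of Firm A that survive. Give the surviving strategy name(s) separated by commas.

For Firm A, S1 strictly dominates S3 on the remaining columns (L: -5>-7, CL: 7>2, CR: 7>6, R: 3>0); eliminate S3.
Firm B's strategy L is strictly dominated by CR (S1: 1>-2, S2: 9>3, S4: -2>-4) and is removed.
Row S4 is eliminated: S1 beats it against every remaining column (CL: 7>-8, CR: 7>-5, R: 3>2).
Column CL is eliminated: CR beats it against every remaining row (S1: 1>-5, S2: 9>2).
Among the remaining strategies, none is strictly dominated by another pure strategy of the same player, so the elimination stops.
Surviving strategies — Firm A: {S1, S2}; Firm B: {CR, R}.

S1, S2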